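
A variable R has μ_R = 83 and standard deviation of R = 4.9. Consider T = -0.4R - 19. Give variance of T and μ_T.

T = -0.4R - 19 is linear with a = -0.4, b = -19.
variance of R = 4.9² = 24.01.
variance of T = a²·variance of R = (-0.4)²·24.01 = 3.8416 (the additive constant -19 does not affect variance).
μ_T = a·μ_R + b = (-0.4)·83 + (-19) = -52.2.

variance of T = 3.8416, μ_T = -52.2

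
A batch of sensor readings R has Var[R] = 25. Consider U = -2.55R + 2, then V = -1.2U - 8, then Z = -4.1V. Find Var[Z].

Var[Z] = 3935.0529

Var[U] = (-2.55)²·25 = 162.5625.
Var[V] = (-1.2)²·162.5625 = 234.09.
Var[Z] = (-4.1)²·234.09 = 3935.0529.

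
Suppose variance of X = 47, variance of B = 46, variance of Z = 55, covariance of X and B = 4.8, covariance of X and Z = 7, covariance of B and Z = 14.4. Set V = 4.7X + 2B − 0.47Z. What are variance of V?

variance of V = a²·variance of X + b²·variance of B + c²·variance of Z + 2ab·covariance of X and B + 2ac·covariance of X and Z + 2bc·covariance of B and Z, with a = 4.7, b = 2, c = -0.47.
= 1038.23 + 184 + 12.1495 + 90.24 + (-30.926) + (-27.072)
= 1266.6215.

variance of V = 1266.6215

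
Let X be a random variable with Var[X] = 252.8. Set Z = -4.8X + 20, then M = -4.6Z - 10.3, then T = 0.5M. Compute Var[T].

Var[T] = 30811.66848

Var[Z] = (-4.8)²·252.8 = 5824.512.
Var[M] = (-4.6)²·5824.512 = 123246.67392.
Var[T] = 0.5²·123246.67392 = 30811.66848.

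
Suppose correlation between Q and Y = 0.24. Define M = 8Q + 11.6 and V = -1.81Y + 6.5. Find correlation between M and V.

correlation between M and V = -0.24

Linear rescalings preserve |correlation|; the slopes 8 and -1.81 have opposite signs, so the correlation flips sign: correlation between M and V = −correlation between Q and Y = -0.24.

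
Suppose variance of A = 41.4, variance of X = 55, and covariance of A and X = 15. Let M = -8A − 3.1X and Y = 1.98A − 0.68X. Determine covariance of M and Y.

covariance of M and Y = -550.306

By bilinearity, covariance of M and Y = ac·variance of A + bd·variance of X + (ad+bc)·covariance of A and X, with a=-8, b=-3.1, c=1.98, d=-0.68.
ac·variance of A = (-8)·1.98·41.4 = -655.776
bd·variance of X = (-3.1)·(-0.68)·55 = 115.94
(ad+bc)·covariance of A and X = (-0.698)·15 = -10.47
covariance of M and Y = -655.776 + 115.94 + (-10.47) = -550.306.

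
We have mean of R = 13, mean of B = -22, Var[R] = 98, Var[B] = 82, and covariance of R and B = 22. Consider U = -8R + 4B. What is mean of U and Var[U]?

mean of U = (-8)·mean of R + 4·mean of B = (-8)·13 + 4·(-22) = -192.
Var[U] = a²·Var[R] + b²·Var[B] + 2ab·covariance of R and B with a = -8, b = 4.
= (-8)²·98 + 4²·82 + 2·(-8)·4·22
= 6272 + 1312 + (-1408) = 6176.

mean of U = -192, Var[U] = 6176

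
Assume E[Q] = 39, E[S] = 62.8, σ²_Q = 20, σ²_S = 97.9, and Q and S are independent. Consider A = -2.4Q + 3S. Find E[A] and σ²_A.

E[A] = 94.8, σ²_A = 996.3

E[A] = (-2.4)·E[Q] + 3·E[S] = (-2.4)·39 + 3·62.8 = 94.8.
σ²_A = a²·σ²_Q + b²·σ²_S + 2ab·covariance of Q and S with a = -2.4, b = 3.
Independence gives covariance of Q and S = 0.
= (-2.4)²·20 + 3²·97.9 + 2·(-2.4)·3·0
= 115.2 + 881.1 + 0 = 996.3.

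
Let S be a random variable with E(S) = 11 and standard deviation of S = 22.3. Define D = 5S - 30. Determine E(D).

D = 5S - 30 is linear with a = 5, b = -30.
E(D) = a·E(S) + b = 5·11 + (-30) = 25.

E(D) = 25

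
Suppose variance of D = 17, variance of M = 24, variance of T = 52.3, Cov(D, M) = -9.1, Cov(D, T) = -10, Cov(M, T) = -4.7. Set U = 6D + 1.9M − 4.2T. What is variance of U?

variance of U = a²·variance of D + b²·variance of M + c²·variance of T + 2ab·Cov(D, M) + 2ac·Cov(D, T) + 2bc·Cov(M, T), with a = 6, b = 1.9, c = -4.2.
= 612 + 86.64 + 922.572 + (-207.48) + 504 + 75.012
= 1992.744.

variance of U = 1992.744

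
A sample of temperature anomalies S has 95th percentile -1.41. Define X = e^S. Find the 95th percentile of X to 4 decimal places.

95th percentile of X = 0.2441

e^S is increasing, so P_{95}(X) = g(P_{95}(S)) ≈ 0.2441.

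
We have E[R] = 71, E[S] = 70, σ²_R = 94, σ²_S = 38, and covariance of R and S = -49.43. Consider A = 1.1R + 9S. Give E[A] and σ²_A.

E[A] = 708.1, σ²_A = 2213.026

E[A] = 1.1·E[R] + 9·E[S] = 1.1·71 + 9·70 = 708.1.
σ²_A = a²·σ²_R + b²·σ²_S + 2ab·covariance of R and S with a = 1.1, b = 9.
= 1.1²·94 + 9²·38 + 2·1.1·9·(-49.43)
= 113.74 + 3078 + (-978.714) = 2213.026.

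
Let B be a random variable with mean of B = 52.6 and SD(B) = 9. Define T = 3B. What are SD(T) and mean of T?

SD(T) = 27, mean of T = 157.8

T = 3B is linear with a = 3, b = 0.
SD(T) = |a|·SD(B) = |3|·9 = 27.
mean of T = a·mean of B + b = 3·52.6 = 157.8.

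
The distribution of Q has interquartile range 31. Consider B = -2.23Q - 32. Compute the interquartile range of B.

Under B = aQ + b, IQR(B) = |a|·IQR(Q) = |-2.23|·31 = 69.13 (shifts cancel; spread scales by |a|).

IQR(B) = 69.13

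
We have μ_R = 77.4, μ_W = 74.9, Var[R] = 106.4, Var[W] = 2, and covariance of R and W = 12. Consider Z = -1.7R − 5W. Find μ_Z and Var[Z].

μ_Z = -506.08, Var[Z] = 561.496

μ_Z = (-1.7)·μ_R + (-5)·μ_W = (-1.7)·77.4 + (-5)·74.9 = -506.08.
Var[Z] = a²·Var[R] + b²·Var[W] + 2ab·covariance of R and W with a = -1.7, b = -5.
= (-1.7)²·106.4 + (-5)²·2 + 2·(-1.7)·(-5)·12
= 307.496 + 50 + 204 = 561.496.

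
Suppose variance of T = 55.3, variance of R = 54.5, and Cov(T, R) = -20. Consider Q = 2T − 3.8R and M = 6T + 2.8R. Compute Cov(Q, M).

Cov(Q, M) = 427.72

By bilinearity, Cov(Q, M) = ac·variance of T + bd·variance of R + (ad+bc)·Cov(T, R), with a=2, b=-3.8, c=6, d=2.8.
ac·variance of T = 2·6·55.3 = 663.6
bd·variance of R = (-3.8)·2.8·54.5 = -579.88
(ad+bc)·Cov(T, R) = (-17.2)·(-20) = 344
Cov(Q, M) = 663.6 + (-579.88) + 344 = 427.72.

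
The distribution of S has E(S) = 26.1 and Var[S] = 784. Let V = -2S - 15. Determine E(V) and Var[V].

V = -2S - 15 is linear with a = -2, b = -15.
E(V) = a·E(S) + b = (-2)·26.1 + (-15) = -67.2.
Var[V] = a²·Var[S] = (-2)²·784 = 3136 (the additive constant -15 does not affect variance).

E(V) = -67.2, Var[V] = 3136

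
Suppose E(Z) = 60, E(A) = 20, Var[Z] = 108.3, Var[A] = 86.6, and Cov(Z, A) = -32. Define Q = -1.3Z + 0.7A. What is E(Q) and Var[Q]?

E(Q) = (-1.3)·E(Z) + 0.7·E(A) = (-1.3)·60 + 0.7·20 = -64.
Var[Q] = a²·Var[Z] + b²·Var[A] + 2ab·Cov(Z, A) with a = -1.3, b = 0.7.
= (-1.3)²·108.3 + 0.7²·86.6 + 2·(-1.3)·0.7·(-32)
= 183.027 + 42.434 + 58.24 = 283.701.

E(Q) = -64, Var[Q] = 283.701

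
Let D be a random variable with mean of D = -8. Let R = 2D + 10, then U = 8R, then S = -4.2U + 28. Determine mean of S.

mean of R = 2·(-8) + 10 = -6.
mean of U = 8·(-6) = -48.
mean of S = (-4.2)·(-48) + 28 = 229.6.

mean of S = 229.6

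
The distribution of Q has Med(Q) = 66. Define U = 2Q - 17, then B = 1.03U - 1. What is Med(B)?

Med(U) = 2·66 + (-17) = 115.
Med(B) = 1.03·115 + (-1) = 117.45.

Med(B) = 117.45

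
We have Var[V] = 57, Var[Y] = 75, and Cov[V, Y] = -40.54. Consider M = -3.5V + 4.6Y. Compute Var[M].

Var[M] = 3590.638

Var[M] = a²·Var[V] + b²·Var[Y] + 2ab·Cov[V, Y] with a = -3.5, b = 4.6.
= (-3.5)²·57 + 4.6²·75 + 2·(-3.5)·4.6·(-40.54)
= 698.25 + 1587 + 1305.388 = 3590.638.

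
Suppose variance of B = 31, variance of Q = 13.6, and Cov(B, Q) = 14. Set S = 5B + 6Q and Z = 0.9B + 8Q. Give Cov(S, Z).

By bilinearity, Cov(S, Z) = ac·variance of B + bd·variance of Q + (ad+bc)·Cov(B, Q), with a=5, b=6, c=0.9, d=8.
ac·variance of B = 5·0.9·31 = 139.5
bd·variance of Q = 6·8·13.6 = 652.8
(ad+bc)·Cov(B, Q) = (45.4)·14 = 635.6
Cov(S, Z) = 139.5 + 652.8 + 635.6 = 1427.9.

Cov(S, Z) = 1427.9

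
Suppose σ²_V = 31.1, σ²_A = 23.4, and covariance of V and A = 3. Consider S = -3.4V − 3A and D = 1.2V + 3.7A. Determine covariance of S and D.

covariance of S and D = -435.168

By bilinearity, covariance of S and D = ac·σ²_V + bd·σ²_A + (ad+bc)·covariance of V and A, with a=-3.4, b=-3, c=1.2, d=3.7.
ac·σ²_V = (-3.4)·1.2·31.1 = -126.888
bd·σ²_A = (-3)·3.7·23.4 = -259.74
(ad+bc)·covariance of V and A = (-16.18)·3 = -48.54
covariance of S and D = -126.888 + (-259.74) + (-48.54) = -435.168.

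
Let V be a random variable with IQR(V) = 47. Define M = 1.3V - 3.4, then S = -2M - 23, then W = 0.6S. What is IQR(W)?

IQR(M) = |1.3|·47 = 61.1.
IQR(S) = |-2|·61.1 = 122.2.
IQR(W) = |0.6|·122.2 = 73.32.

IQR(W) = 73.32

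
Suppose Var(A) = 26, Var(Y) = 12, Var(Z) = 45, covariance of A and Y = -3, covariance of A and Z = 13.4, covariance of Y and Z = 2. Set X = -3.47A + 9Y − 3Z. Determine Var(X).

Var(X) = a²·Var(A) + b²·Var(Y) + c²·Var(Z) + 2ab·covariance of A and Y + 2ac·covariance of A and Z + 2bc·covariance of Y and Z, with a = -3.47, b = 9, c = -3.
= 313.0634 + 972 + 405 + 187.38 + 278.988 + (-108)
= 2048.4314.

Var(X) = 2048.4314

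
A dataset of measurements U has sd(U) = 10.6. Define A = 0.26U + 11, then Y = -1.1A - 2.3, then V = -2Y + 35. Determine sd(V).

sd(V) = 6.0632

sd(A) = |0.26|·10.6 = 2.756.
sd(Y) = |-1.1|·2.756 = 3.0316.
sd(V) = |-2|·3.0316 = 6.0632.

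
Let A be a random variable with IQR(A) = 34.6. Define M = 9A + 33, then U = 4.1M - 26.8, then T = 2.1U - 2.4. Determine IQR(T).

IQR(M) = |9|·34.6 = 311.4.
IQR(U) = |4.1|·311.4 = 1276.74.
IQR(T) = |2.1|·1276.74 = 2681.154.

IQR(T) = 2681.154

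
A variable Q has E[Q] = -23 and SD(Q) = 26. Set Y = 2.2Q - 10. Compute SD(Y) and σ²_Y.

SD(Y) = 57.2, σ²_Y = 3271.84

Y = 2.2Q - 10 is linear with a = 2.2, b = -10.
SD(Y) = |a|·SD(Q) = |2.2|·26 = 57.2.
σ²_Q = 26² = 676.
σ²_Y = a²·σ²_Q = 2.2²·676 = 3271.84 (the additive constant -10 does not affect variance).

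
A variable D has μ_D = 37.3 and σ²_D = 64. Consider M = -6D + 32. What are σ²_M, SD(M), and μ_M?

σ²_M = 2304, SD(M) = 48, μ_M = -191.8

M = -6D + 32 is linear with a = -6, b = 32.
σ²_M = a²·σ²_D = (-6)²·64 = 2304 (the additive constant 32 does not affect variance).
SD(D) = √64 = 8.
SD(M) = |a|·SD(D) = |-6|·8 = 48.
μ_M = a·μ_D + b = (-6)·37.3 + 32 = -191.8.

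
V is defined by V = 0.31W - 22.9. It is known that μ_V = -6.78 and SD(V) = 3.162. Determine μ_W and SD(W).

μ_W = 52, SD(W) = 10.2

From V = 0.31W - 22.9: μ_V = a·μ_W + b, so μ_W = (μ_V − b)/a = (-6.78 − (-22.9))/0.31 = 52.
SD(V) = |a|·SD(W), so SD(W) = 3.162/|0.31| = 10.2.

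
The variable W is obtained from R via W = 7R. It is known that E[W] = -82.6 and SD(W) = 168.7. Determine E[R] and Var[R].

From W = 7R: E[W] = a·E[R] + b, so E[R] = (E[W] − b)/a = (-82.6 − 0)/7 = -11.8.
Var[W] = 168.7² = 28459.69.
Var[W] = a²·Var[R], so Var[R] = 28459.69/7² = 580.81.

E[R] = -11.8, Var[R] = 580.81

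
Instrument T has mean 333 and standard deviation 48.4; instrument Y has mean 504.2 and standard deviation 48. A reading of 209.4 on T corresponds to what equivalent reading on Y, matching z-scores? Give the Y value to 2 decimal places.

z = (209.4 − 333)/48.4 ≈ -2.5537.
Y = 504.2 + z·48 = 504.2 + (209.4 − 333)·48/48.4 ≈ 381.62.

Y = 381.62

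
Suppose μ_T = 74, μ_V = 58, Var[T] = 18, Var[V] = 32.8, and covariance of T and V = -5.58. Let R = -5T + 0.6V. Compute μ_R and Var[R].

μ_R = (-5)·μ_T + 0.6·μ_V = (-5)·74 + 0.6·58 = -335.2.
Var[R] = a²·Var[T] + b²·Var[V] + 2ab·covariance of T and V with a = -5, b = 0.6.
= (-5)²·18 + 0.6²·32.8 + 2·(-5)·0.6·(-5.58)
= 450 + 11.808 + 33.48 = 495.288.

μ_R = -335.2, Var[R] = 495.288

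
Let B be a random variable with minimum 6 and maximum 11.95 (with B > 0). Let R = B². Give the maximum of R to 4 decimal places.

B² is increasing on this domain, so max(R) comes from max(B) = 11.95: max(R) = square(11.95) = 142.8025.

max(R) = 142.8025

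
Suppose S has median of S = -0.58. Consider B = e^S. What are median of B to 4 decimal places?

median of B = 0.5599

e^S is monotone on this domain, so median of B = exp(-0.58) ≈ 0.5599.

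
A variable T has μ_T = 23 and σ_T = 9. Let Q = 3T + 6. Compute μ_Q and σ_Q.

μ_Q = 75, σ_Q = 27

Q = 3T + 6 is linear with a = 3, b = 6.
μ_Q = a·μ_T + b = 3·23 + 6 = 75.
σ_Q = |a|·σ_T = |3|·9 = 27.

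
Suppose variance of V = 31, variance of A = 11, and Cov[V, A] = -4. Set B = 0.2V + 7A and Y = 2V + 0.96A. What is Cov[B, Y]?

By bilinearity, Cov[B, Y] = ac·variance of V + bd·variance of A + (ad+bc)·Cov[V, A], with a=0.2, b=7, c=2, d=0.96.
ac·variance of V = 0.2·2·31 = 12.4
bd·variance of A = 7·0.96·11 = 73.92
(ad+bc)·Cov[V, A] = (14.192)·(-4) = -56.768
Cov[B, Y] = 12.4 + 73.92 + (-56.768) = 29.552.

Cov[B, Y] = 29.552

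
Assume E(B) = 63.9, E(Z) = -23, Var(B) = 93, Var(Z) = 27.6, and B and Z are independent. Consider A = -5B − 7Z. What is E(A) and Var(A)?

E(A) = -158.5, Var(A) = 3677.4

E(A) = (-5)·E(B) + (-7)·E(Z) = (-5)·63.9 + (-7)·(-23) = -158.5.
Var(A) = a²·Var(B) + b²·Var(Z) + 2ab·Cov[B, Z] with a = -5, b = -7.
Independence gives Cov[B, Z] = 0.
= (-5)²·93 + (-7)²·27.6 + 2·(-5)·(-7)·0
= 2325 + 1352.4 + 0 = 3677.4.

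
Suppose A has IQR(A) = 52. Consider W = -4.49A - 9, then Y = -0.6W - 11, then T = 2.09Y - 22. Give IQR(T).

IQR(W) = |-4.49|·52 = 233.48.
IQR(Y) = |-0.6|·233.48 = 140.088.
IQR(T) = |2.09|·140.088 = 292.78392.

IQR(T) = 292.78392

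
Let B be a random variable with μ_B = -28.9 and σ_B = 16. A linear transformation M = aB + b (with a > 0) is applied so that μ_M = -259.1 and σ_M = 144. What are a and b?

a = 9, b = 1

σ_M = a·σ_B (a > 0), so a = 144/16 = 9.
μ_M = a·μ_B + b, so b = -259.1 − 9·(-28.9) = 1.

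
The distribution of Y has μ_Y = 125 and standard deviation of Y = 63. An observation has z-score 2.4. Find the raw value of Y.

Y = 276.2

Y = μ_Y + z·standard deviation of Y = 125 + 2.4·63 = 276.2.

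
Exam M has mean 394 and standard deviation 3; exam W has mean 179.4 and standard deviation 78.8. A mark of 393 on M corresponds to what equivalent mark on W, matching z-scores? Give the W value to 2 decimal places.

W = 153.13

z = (393 − 394)/3 ≈ -0.3333.
W = 179.4 + z·78.8 = 179.4 + (393 − 394)·78.8/3 ≈ 153.13.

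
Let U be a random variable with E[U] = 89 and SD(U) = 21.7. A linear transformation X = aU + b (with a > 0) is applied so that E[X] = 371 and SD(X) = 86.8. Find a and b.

SD(X) = a·SD(U) (a > 0), so a = 86.8/21.7 = 4.
E[X] = a·E[U] + b, so b = 371 − 4·89 = 15.

a = 4, b = 15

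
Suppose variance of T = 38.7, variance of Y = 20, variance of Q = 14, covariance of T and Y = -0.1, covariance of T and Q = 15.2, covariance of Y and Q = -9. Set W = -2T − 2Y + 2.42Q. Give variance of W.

variance of W = a²·variance of T + b²·variance of Y + c²·variance of Q + 2ab·covariance of T and Y + 2ac·covariance of T and Q + 2bc·covariance of Y and Q, with a = -2, b = -2, c = 2.42.
= 154.8 + 80 + 81.9896 + (-0.8) + (-147.136) + 87.12
= 255.9736.

variance of W = 255.9736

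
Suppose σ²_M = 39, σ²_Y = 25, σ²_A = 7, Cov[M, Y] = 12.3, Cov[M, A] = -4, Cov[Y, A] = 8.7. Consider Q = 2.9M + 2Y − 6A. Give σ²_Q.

σ²_Q = a²·σ²_M + b²·σ²_Y + c²·σ²_A + 2ab·Cov[M, Y] + 2ac·Cov[M, A] + 2bc·Cov[Y, A], with a = 2.9, b = 2, c = -6.
= 327.99 + 100 + 252 + 142.68 + 139.2 + (-208.8)
= 753.07.

σ²_Q = 753.07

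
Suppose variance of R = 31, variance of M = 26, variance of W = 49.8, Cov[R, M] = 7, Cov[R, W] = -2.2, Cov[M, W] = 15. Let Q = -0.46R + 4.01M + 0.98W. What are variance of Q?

variance of Q = a²·variance of R + b²·variance of M + c²·variance of W + 2ab·Cov[R, M] + 2ac·Cov[R, W] + 2bc·Cov[M, W], with a = -0.46, b = 4.01, c = 0.98.
= 6.5596 + 418.0826 + 47.82792 + (-25.8244) + 1.98352 + 117.894
= 566.52324.

variance of Q = 566.52324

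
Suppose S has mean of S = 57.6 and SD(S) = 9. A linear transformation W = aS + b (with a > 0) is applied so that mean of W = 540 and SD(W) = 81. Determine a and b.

a = 9, b = 21.6

SD(W) = a·SD(S) (a > 0), so a = 81/9 = 9.
mean of W = a·mean of S + b, so b = 540 − 9·57.6 = 21.6.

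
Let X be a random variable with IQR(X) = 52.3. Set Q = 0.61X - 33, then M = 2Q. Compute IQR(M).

IQR(M) = 63.806

IQR(Q) = |0.61|·52.3 = 31.903.
IQR(M) = |2|·31.903 = 63.806.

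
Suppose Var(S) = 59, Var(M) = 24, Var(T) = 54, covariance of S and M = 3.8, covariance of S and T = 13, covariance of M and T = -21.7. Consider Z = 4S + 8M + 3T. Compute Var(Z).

Var(Z) = a²·Var(S) + b²·Var(M) + c²·Var(T) + 2ab·covariance of S and M + 2ac·covariance of S and T + 2bc·covariance of M and T, with a = 4, b = 8, c = 3.
= 944 + 1536 + 486 + 243.2 + 312 + (-1041.6)
= 2479.6.

Var(Z) = 2479.6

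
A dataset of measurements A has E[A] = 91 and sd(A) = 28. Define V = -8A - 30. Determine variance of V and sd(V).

variance of V = 50176, sd(V) = 224

V = -8A - 30 is linear with a = -8, b = -30.
variance of A = 28² = 784.
variance of V = a²·variance of A = (-8)²·784 = 50176 (the additive constant -30 does not affect variance).
sd(V) = |a|·sd(A) = |-8|·28 = 224.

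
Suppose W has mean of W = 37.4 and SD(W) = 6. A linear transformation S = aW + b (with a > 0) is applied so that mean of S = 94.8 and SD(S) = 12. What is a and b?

SD(S) = a·SD(W) (a > 0), so a = 12/6 = 2.
mean of S = a·mean of W + b, so b = 94.8 − 2·37.4 = 20.

a = 2, b = 20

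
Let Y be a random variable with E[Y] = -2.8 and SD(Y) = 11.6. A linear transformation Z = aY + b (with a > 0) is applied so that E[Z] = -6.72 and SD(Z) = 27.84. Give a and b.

SD(Z) = a·SD(Y) (a > 0), so a = 27.84/11.6 = 2.4.
E[Z] = a·E[Y] + b, so b = -6.72 − 2.4·(-2.8) = 0.

a = 2.4, b = 0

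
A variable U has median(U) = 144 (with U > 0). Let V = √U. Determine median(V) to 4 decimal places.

√U is monotone on this domain, so median(V) = √(144) = 12.

median(V) = 12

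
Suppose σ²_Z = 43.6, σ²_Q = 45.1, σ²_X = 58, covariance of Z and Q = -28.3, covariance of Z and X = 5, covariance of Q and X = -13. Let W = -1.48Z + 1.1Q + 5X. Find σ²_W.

σ²_W = 1475.21724

σ²_W = a²·σ²_Z + b²·σ²_Q + c²·σ²_X + 2ab·covariance of Z and Q + 2ac·covariance of Z and X + 2bc·covariance of Q and X, with a = -1.48, b = 1.1, c = 5.
= 95.50144 + 54.571 + 1450 + 92.1448 + (-74) + (-143)
= 1475.21724.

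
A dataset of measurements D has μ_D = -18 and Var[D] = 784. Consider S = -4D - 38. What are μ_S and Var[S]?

μ_S = 34, Var[S] = 12544

S = -4D - 38 is linear with a = -4, b = -38.
μ_S = a·μ_D + b = (-4)·(-18) + (-38) = 34.
Var[S] = a²·Var[D] = (-4)²·784 = 12544 (the additive constant -38 does not affect variance).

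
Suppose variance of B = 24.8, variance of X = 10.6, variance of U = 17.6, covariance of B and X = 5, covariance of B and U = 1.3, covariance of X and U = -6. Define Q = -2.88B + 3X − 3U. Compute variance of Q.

variance of Q = a²·variance of B + b²·variance of X + c²·variance of U + 2ab·covariance of B and X + 2ac·covariance of B and U + 2bc·covariance of X and U, with a = -2.88, b = 3, c = -3.
= 205.70112 + 95.4 + 158.4 + (-86.4) + 22.464 + 108
= 503.56512.

variance of Q = 503.56512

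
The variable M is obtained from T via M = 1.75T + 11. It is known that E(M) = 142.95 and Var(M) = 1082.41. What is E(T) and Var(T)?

E(T) = 75.4, Var(T) = 353.44

From M = 1.75T + 11: E(M) = a·E(T) + b, so E(T) = (E(M) − b)/a = (142.95 − 11)/1.75 = 75.4.
Var(M) = a²·Var(T), so Var(T) = 1082.41/1.75² = 353.44.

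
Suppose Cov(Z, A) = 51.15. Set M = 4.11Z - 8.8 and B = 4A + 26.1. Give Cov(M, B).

Cov(M, B) = a·c·Cov(Z, A) = 4.11·4·51.15 = 840.906. Additive constants drop out.

Cov(M, B) = 840.906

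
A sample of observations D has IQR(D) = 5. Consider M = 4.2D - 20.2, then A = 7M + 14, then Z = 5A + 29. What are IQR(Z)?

IQR(M) = |4.2|·5 = 21.
IQR(A) = |7|·21 = 147.
IQR(Z) = |5|·147 = 735.

IQR(Z) = 735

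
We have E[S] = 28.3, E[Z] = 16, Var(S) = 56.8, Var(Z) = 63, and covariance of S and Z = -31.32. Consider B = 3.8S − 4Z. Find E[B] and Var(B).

E[B] = 3.8·E[S] + (-4)·E[Z] = 3.8·28.3 + (-4)·16 = 43.54.
Var(B) = a²·Var(S) + b²·Var(Z) + 2ab·covariance of S and Z with a = 3.8, b = -4.
= 3.8²·56.8 + (-4)²·63 + 2·3.8·(-4)·(-31.32)
= 820.192 + 1008 + 952.128 = 2780.32.

E[B] = 43.54, Var(B) = 2780.32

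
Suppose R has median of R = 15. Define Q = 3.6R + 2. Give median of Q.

median of Q = 56

A linear map preserves order up to sign, so median of Q = a·median of R + b = 3.6·15 + 2 = 56.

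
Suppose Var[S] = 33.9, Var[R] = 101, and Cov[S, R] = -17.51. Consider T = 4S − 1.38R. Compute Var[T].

Var[T] = a²·Var[S] + b²·Var[R] + 2ab·Cov[S, R] with a = 4, b = -1.38.
= 4²·33.9 + (-1.38)²·101 + 2·4·(-1.38)·(-17.51)
= 542.4 + 192.3444 + 193.3104 = 928.0548.

Var[T] = 928.0548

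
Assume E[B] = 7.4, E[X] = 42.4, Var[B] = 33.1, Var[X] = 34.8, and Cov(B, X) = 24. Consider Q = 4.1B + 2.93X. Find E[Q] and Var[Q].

E[Q] = 154.572, Var[Q] = 1431.78952

E[Q] = 4.1·E[B] + 2.93·E[X] = 4.1·7.4 + 2.93·42.4 = 154.572.
Var[Q] = a²·Var[B] + b²·Var[X] + 2ab·Cov(B, X) with a = 4.1, b = 2.93.
= 4.1²·33.1 + 2.93²·34.8 + 2·4.1·2.93·24
= 556.411 + 298.75452 + 576.624 = 1431.78952.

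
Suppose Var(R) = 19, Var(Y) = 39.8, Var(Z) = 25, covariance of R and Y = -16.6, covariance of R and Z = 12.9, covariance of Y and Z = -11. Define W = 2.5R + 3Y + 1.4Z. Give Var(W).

Var(W) = a²·Var(R) + b²·Var(Y) + c²·Var(Z) + 2ab·covariance of R and Y + 2ac·covariance of R and Z + 2bc·covariance of Y and Z, with a = 2.5, b = 3, c = 1.4.
= 118.75 + 358.2 + 49 + (-249) + 90.3 + (-92.4)
= 274.85.

Var(W) = 274.85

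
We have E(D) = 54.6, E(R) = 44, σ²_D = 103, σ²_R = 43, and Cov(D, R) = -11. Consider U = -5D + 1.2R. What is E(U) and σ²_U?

E(U) = -220.2, σ²_U = 2768.92

E(U) = (-5)·E(D) + 1.2·E(R) = (-5)·54.6 + 1.2·44 = -220.2.
σ²_U = a²·σ²_D + b²·σ²_R + 2ab·Cov(D, R) with a = -5, b = 1.2.
= (-5)²·103 + 1.2²·43 + 2·(-5)·1.2·(-11)
= 2575 + 61.92 + 132 = 2768.92.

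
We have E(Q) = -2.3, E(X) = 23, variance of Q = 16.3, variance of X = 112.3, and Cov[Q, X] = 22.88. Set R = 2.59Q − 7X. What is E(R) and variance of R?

E(R) = 2.59·E(Q) + (-7)·E(X) = 2.59·(-2.3) + (-7)·23 = -166.957.
variance of R = a²·variance of Q + b²·variance of X + 2ab·Cov[Q, X] with a = 2.59, b = -7.
= 2.59²·16.3 + (-7)²·112.3 + 2·2.59·(-7)·22.88
= 109.34203 + 5502.7 + (-829.6288) = 4782.41323.

E(R) = -166.957, variance of R = 4782.41323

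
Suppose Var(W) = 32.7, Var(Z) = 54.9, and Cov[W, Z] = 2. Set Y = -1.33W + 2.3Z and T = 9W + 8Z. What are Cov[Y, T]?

Cov[Y, T] = 638.861

By bilinearity, Cov[Y, T] = ac·Var(W) + bd·Var(Z) + (ad+bc)·Cov[W, Z], with a=-1.33, b=2.3, c=9, d=8.
ac·Var(W) = (-1.33)·9·32.7 = -391.419
bd·Var(Z) = 2.3·8·54.9 = 1010.16
(ad+bc)·Cov[W, Z] = (10.06)·2 = 20.12
Cov[Y, T] = -391.419 + 1010.16 + 20.12 = 638.861.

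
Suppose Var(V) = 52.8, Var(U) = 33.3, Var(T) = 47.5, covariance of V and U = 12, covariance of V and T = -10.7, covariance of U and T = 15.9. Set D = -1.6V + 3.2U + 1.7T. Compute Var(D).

Var(D) = a²·Var(V) + b²·Var(U) + c²·Var(T) + 2ab·covariance of V and U + 2ac·covariance of V and T + 2bc·covariance of U and T, with a = -1.6, b = 3.2, c = 1.7.
= 135.168 + 340.992 + 137.275 + (-122.88) + 58.208 + 172.992
= 721.755.

Var(D) = 721.755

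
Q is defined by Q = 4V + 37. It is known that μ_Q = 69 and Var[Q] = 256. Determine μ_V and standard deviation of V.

From Q = 4V + 37: μ_Q = a·μ_V + b, so μ_V = (μ_Q − b)/a = (69 − 37)/4 = 8.
standard deviation of Q = √256 = 16.
standard deviation of Q = |a|·standard deviation of V, so standard deviation of V = 16/|4| = 4.

μ_V = 8, standard deviation of V = 4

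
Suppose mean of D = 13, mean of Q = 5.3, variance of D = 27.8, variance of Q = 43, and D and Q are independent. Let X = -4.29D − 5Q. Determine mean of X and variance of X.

mean of X = -82.27, variance of X = 1586.63398

mean of X = (-4.29)·mean of D + (-5)·mean of Q = (-4.29)·13 + (-5)·5.3 = -82.27.
variance of X = a²·variance of D + b²·variance of Q + 2ab·Cov(D, Q) with a = -4.29, b = -5.
Independence gives Cov(D, Q) = 0.
= (-4.29)²·27.8 + (-5)²·43 + 2·(-4.29)·(-5)·0
= 511.63398 + 1075 + 0 = 1586.63398.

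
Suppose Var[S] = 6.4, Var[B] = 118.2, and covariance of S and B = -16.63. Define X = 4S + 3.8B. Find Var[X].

Var[X] = 1303.656

Var[X] = a²·Var[S] + b²·Var[B] + 2ab·covariance of S and B with a = 4, b = 3.8.
= 4²·6.4 + 3.8²·118.2 + 2·4·3.8·(-16.63)
= 102.4 + 1706.808 + (-505.552) = 1303.656.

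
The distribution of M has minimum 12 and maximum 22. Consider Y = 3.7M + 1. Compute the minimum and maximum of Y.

min(Y) = 45.4, max(Y) = 82.4

a = 3.7 > 0, so min(Y) = a·min(M)+b = 3.7·12 + 1 = 45.4 and max(Y) = 3.7·22 + 1 = 82.4.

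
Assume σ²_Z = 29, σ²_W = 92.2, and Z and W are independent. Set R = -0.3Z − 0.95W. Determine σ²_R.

σ²_R = 85.8205

σ²_R = a²·σ²_Z + b²·σ²_W + 2ab·Cov(Z, W) with a = -0.3, b = -0.95.
Independence gives Cov(Z, W) = 0.
= (-0.3)²·29 + (-0.95)²·92.2 + 2·(-0.3)·(-0.95)·0
= 2.61 + 83.2105 + 0 = 85.8205.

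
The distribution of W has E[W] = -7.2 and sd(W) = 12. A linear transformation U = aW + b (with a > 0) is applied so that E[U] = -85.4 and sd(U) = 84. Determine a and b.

a = 7, b = -35

sd(U) = a·sd(W) (a > 0), so a = 84/12 = 7.
E[U] = a·E[W] + b, so b = -85.4 − 7·(-7.2) = -35.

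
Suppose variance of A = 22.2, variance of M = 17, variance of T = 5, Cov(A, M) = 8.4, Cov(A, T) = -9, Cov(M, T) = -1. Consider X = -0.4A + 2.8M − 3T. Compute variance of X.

variance of X = a²·variance of A + b²·variance of M + c²·variance of T + 2ab·Cov(A, M) + 2ac·Cov(A, T) + 2bc·Cov(M, T), with a = -0.4, b = 2.8, c = -3.
= 3.552 + 133.28 + 45 + (-18.816) + (-21.6) + 16.8
= 158.216.

variance of X = 158.216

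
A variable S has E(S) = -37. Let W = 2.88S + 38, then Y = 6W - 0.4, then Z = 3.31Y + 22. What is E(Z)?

E(Z) = -1340.9256

E(W) = 2.88·(-37) + 38 = -68.56.
E(Y) = 6·(-68.56) + (-0.4) = -411.76.
E(Z) = 3.31·(-411.76) + 22 = -1340.9256.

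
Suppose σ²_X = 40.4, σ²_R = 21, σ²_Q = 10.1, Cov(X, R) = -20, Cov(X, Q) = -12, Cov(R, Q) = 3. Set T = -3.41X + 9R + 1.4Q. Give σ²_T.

σ²_T = a²·σ²_X + b²·σ²_R + c²·σ²_Q + 2ab·Cov(X, R) + 2ac·Cov(X, Q) + 2bc·Cov(R, Q), with a = -3.41, b = 9, c = 1.4.
= 469.77524 + 1701 + 19.796 + 1227.6 + 114.576 + 75.6
= 3608.34724.

σ²_T = 3608.34724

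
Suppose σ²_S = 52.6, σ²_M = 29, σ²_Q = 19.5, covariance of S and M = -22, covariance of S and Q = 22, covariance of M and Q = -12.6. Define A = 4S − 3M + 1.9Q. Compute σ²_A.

σ²_A = a²·σ²_S + b²·σ²_M + c²·σ²_Q + 2ab·covariance of S and M + 2ac·covariance of S and Q + 2bc·covariance of M and Q, with a = 4, b = -3, c = 1.9.
= 841.6 + 261 + 70.395 + 528 + 334.4 + 143.64
= 2179.035.

σ²_A = 2179.035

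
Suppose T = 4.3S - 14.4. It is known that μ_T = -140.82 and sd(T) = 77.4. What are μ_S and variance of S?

μ_S = -29.4, variance of S = 324

From T = 4.3S - 14.4: μ_T = a·μ_S + b, so μ_S = (μ_T − b)/a = (-140.82 − (-14.4))/4.3 = -29.4.
variance of T = 77.4² = 5990.76.
variance of T = a²·variance of S, so variance of S = 5990.76/4.3² = 324.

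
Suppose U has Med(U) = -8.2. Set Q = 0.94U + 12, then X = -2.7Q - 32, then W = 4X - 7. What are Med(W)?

Med(W) = -181.3536

Med(Q) = 0.94·(-8.2) + 12 = 4.292.
Med(X) = (-2.7)·4.292 + (-32) = -43.5884.
Med(W) = 4·(-43.5884) + (-7) = -181.3536.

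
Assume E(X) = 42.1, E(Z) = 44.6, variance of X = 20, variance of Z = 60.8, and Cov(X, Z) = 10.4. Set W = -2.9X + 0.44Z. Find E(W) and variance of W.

E(W) = (-2.9)·E(X) + 0.44·E(Z) = (-2.9)·42.1 + 0.44·44.6 = -102.466.
variance of W = a²·variance of X + b²·variance of Z + 2ab·Cov(X, Z) with a = -2.9, b = 0.44.
= (-2.9)²·20 + 0.44²·60.8 + 2·(-2.9)·0.44·10.4
= 168.2 + 11.77088 + (-26.5408) = 153.43008.

E(W) = -102.466, variance of W = 153.43008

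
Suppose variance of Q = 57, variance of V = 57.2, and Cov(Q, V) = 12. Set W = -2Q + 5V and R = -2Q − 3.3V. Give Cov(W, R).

By bilinearity, Cov(W, R) = ac·variance of Q + bd·variance of V + (ad+bc)·Cov(Q, V), with a=-2, b=5, c=-2, d=-3.3.
ac·variance of Q = (-2)·(-2)·57 = 228
bd·variance of V = 5·(-3.3)·57.2 = -943.8
(ad+bc)·Cov(Q, V) = (-3.4)·12 = -40.8
Cov(W, R) = 228 + (-943.8) + (-40.8) = -756.6.

Cov(W, R) = -756.6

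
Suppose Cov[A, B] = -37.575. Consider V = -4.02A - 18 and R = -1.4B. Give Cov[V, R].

Cov[V, R] = -211.4721

Cov[V, R] = a·c·Cov[A, B] = (-4.02)·(-1.4)·(-37.575) = -211.4721. Additive constants drop out.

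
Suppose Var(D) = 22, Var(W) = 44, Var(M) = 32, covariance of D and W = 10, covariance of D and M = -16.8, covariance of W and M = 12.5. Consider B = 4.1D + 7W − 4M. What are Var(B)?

Var(B) = a²·Var(D) + b²·Var(W) + c²·Var(M) + 2ab·covariance of D and W + 2ac·covariance of D and M + 2bc·covariance of W and M, with a = 4.1, b = 7, c = -4.
= 369.82 + 2156 + 512 + 574 + 551.04 + (-700)
= 3462.86.

Var(B) = 3462.86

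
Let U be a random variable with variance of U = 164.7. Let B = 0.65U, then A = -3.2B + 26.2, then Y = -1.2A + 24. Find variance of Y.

variance of Y = 1026.0836352

variance of B = 0.65²·164.7 = 69.58575.
variance of A = (-3.2)²·69.58575 = 712.55808.
variance of Y = (-1.2)²·712.55808 = 1026.0836352.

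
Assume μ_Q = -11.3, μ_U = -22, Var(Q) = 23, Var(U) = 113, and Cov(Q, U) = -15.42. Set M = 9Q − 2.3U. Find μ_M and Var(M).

μ_M = -51.1, Var(M) = 3099.158

μ_M = 9·μ_Q + (-2.3)·μ_U = 9·(-11.3) + (-2.3)·(-22) = -51.1.
Var(M) = a²·Var(Q) + b²·Var(U) + 2ab·Cov(Q, U) with a = 9, b = -2.3.
= 9²·23 + (-2.3)²·113 + 2·9·(-2.3)·(-15.42)
= 1863 + 597.77 + 638.388 = 3099.158.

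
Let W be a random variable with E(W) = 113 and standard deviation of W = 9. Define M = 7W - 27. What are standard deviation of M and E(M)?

standard deviation of M = 63, E(M) = 764

M = 7W - 27 is linear with a = 7, b = -27.
standard deviation of M = |a|·standard deviation of W = |7|·9 = 63.
E(M) = a·E(W) + b = 7·113 + (-27) = 764.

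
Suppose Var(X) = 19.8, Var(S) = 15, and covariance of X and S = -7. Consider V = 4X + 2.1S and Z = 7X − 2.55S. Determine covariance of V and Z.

covariance of V and Z = 442.575

By bilinearity, covariance of V and Z = ac·Var(X) + bd·Var(S) + (ad+bc)·covariance of X and S, with a=4, b=2.1, c=7, d=-2.55.
ac·Var(X) = 4·7·19.8 = 554.4
bd·Var(S) = 2.1·(-2.55)·15 = -80.325
(ad+bc)·covariance of X and S = (4.5)·(-7) = -31.5
covariance of V and Z = 554.4 + (-80.325) + (-31.5) = 442.575.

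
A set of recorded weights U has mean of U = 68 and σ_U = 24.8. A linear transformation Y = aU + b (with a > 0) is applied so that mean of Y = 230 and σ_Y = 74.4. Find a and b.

σ_Y = a·σ_U (a > 0), so a = 74.4/24.8 = 3.
mean of Y = a·mean of U + b, so b = 230 − 3·68 = 26.

a = 3, b = 26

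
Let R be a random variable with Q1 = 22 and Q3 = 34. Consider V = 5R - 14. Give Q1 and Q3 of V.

Q1(V) = 96, Q3(V) = 156

a = 5 > 0: Q1(V) = a·Q1(R)+b = 96, Q3(V) = a·Q3(R)+b = 156.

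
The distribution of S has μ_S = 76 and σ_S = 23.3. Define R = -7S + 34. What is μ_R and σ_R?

R = -7S + 34 is linear with a = -7, b = 34.
μ_R = a·μ_S + b = (-7)·76 + 34 = -498.
σ_R = |a|·σ_S = |-7|·23.3 = 163.1.

μ_R = -498, σ_R = 163.1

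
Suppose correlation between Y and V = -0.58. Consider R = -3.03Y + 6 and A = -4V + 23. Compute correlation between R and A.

Linear rescalings preserve correlation up to sign; here the slopes -3.03 and -4 have the same sign, so correlation between R and A = correlation between Y and V = -0.58.

correlation between R and A = -0.58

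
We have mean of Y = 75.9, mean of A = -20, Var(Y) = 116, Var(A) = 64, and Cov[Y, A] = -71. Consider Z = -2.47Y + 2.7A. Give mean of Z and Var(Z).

mean of Z = (-2.47)·mean of Y + 2.7·mean of A = (-2.47)·75.9 + 2.7·(-20) = -241.473.
Var(Z) = a²·Var(Y) + b²·Var(A) + 2ab·Cov[Y, A] with a = -2.47, b = 2.7.
= (-2.47)²·116 + 2.7²·64 + 2·(-2.47)·2.7·(-71)
= 707.7044 + 466.56 + 946.998 = 2121.2624.

mean of Z = -241.473, Var(Z) = 2121.2624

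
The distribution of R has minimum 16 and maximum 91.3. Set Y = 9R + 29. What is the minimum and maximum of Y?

a = 9 > 0, so min(Y) = a·min(R)+b = 9·16 + 29 = 173 and max(Y) = 9·91.3 + 29 = 850.7.

min(Y) = 173, max(Y) = 850.7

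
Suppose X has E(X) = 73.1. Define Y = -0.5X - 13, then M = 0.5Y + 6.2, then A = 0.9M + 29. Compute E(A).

E(Y) = (-0.5)·73.1 + (-13) = -49.55.
E(M) = 0.5·(-49.55) + 6.2 = -18.575.
E(A) = 0.9·(-18.575) + 29 = 12.2825.

E(A) = 12.2825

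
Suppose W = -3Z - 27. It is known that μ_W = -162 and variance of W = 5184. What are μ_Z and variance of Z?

μ_Z = 45, variance of Z = 576

From W = -3Z - 27: μ_W = a·μ_Z + b, so μ_Z = (μ_W − b)/a = (-162 − (-27))/(-3) = 45.
variance of W = a²·variance of Z, so variance of Z = 5184/(-3)² = 576.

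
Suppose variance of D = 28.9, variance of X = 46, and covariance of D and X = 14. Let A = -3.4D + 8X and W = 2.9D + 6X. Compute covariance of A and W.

By bilinearity, covariance of A and W = ac·variance of D + bd·variance of X + (ad+bc)·covariance of D and X, with a=-3.4, b=8, c=2.9, d=6.
ac·variance of D = (-3.4)·2.9·28.9 = -284.954
bd·variance of X = 8·6·46 = 2208
(ad+bc)·covariance of D and X = (2.8)·14 = 39.2
covariance of A and W = -284.954 + 2208 + 39.2 = 1962.246.

covariance of A and W = 1962.246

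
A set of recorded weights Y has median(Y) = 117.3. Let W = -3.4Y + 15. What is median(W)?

median(W) = -383.82

A linear map preserves order up to sign, so median(W) = a·median(Y) + b = (-3.4)·117.3 + 15 = -383.82.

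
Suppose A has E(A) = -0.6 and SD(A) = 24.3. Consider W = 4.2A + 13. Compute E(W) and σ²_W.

E(W) = 10.48, σ²_W = 10416.2436

W = 4.2A + 13 is linear with a = 4.2, b = 13.
E(W) = a·E(A) + b = 4.2·(-0.6) + 13 = 10.48.
σ²_A = 24.3² = 590.49.
σ²_W = a²·σ²_A = 4.2²·590.49 = 10416.2436 (the additive constant 13 does not affect variance).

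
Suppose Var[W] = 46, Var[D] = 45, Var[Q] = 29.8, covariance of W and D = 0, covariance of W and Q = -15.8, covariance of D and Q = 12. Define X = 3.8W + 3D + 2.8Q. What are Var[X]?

Var[X] = 1168.248

Var[X] = a²·Var[W] + b²·Var[D] + c²·Var[Q] + 2ab·covariance of W and D + 2ac·covariance of W and Q + 2bc·covariance of D and Q, with a = 3.8, b = 3, c = 2.8.
= 664.24 + 405 + 233.632 + 0 + (-336.224) + 201.6
= 1168.248.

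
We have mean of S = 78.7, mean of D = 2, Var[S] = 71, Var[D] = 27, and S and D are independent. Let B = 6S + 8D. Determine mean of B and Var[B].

mean of B = 488.2, Var[B] = 4284

mean of B = 6·mean of S + 8·mean of D = 6·78.7 + 8·2 = 488.2.
Var[B] = a²·Var[S] + b²·Var[D] + 2ab·covariance of S and D with a = 6, b = 8.
Independence gives covariance of S and D = 0.
= 6²·71 + 8²·27 + 2·6·8·0
= 2556 + 1728 + 0 = 4284.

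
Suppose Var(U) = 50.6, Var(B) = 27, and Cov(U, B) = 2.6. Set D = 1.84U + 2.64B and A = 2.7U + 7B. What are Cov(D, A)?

By bilinearity, Cov(D, A) = ac·Var(U) + bd·Var(B) + (ad+bc)·Cov(U, B), with a=1.84, b=2.64, c=2.7, d=7.
ac·Var(U) = 1.84·2.7·50.6 = 251.3808
bd·Var(B) = 2.64·7·27 = 498.96
(ad+bc)·Cov(U, B) = (20.008)·2.6 = 52.0208
Cov(D, A) = 251.3808 + 498.96 + 52.0208 = 802.3616.

Cov(D, A) = 802.3616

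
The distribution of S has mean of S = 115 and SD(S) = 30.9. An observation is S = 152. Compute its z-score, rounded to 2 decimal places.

z = 1.20

z = (S − mean of S) / SD(S) = (152 − 115) / 30.9 ≈ 1.20.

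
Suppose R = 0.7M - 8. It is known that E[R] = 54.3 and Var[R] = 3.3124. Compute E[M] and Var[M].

E[M] = 89, Var[M] = 6.76

From R = 0.7M - 8: E[R] = a·E[M] + b, so E[M] = (E[R] − b)/a = (54.3 − (-8))/0.7 = 89.
Var[R] = a²·Var[M], so Var[M] = 3.3124/0.7² = 6.76.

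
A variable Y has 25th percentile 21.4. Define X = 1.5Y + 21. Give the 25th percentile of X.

25th percentile of X = 53.1

Since a = 1.5 > 0 the transformation is increasing, so the 25th percentile of X = a·(P_{25} of Y) + b = 1.5·21.4 + 21 = 53.1.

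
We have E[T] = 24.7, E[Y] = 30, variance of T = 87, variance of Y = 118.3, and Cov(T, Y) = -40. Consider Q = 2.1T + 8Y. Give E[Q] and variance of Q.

E[Q] = 291.87, variance of Q = 6610.87

E[Q] = 2.1·E[T] + 8·E[Y] = 2.1·24.7 + 8·30 = 291.87.
variance of Q = a²·variance of T + b²·variance of Y + 2ab·Cov(T, Y) with a = 2.1, b = 8.
= 2.1²·87 + 8²·118.3 + 2·2.1·8·(-40)
= 383.67 + 7571.2 + (-1344) = 6610.87.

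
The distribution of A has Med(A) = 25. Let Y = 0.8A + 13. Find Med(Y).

Med(Y) = 33

A linear map preserves order up to sign, so Med(Y) = a·Med(A) + b = 0.8·25 + 13 = 33.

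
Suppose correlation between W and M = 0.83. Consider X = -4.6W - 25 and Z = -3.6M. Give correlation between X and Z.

Linear rescalings preserve correlation up to sign; here the slopes -4.6 and -3.6 have the same sign, so correlation between X and Z = correlation between W and M = 0.83.

correlation between X and Z = 0.83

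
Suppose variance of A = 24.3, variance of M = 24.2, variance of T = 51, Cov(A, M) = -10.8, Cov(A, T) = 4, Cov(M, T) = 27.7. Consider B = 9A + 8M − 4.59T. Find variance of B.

variance of B = a²·variance of A + b²·variance of M + c²·variance of T + 2ab·Cov(A, M) + 2ac·Cov(A, T) + 2bc·Cov(M, T), with a = 9, b = 8, c = -4.59.
= 1968.3 + 1548.8 + 1074.4731 + (-1555.2) + (-330.48) + (-2034.288)
= 671.6051.

variance of B = 671.6051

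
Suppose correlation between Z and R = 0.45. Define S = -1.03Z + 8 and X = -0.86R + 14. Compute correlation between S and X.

Linear rescalings preserve correlation up to sign; here the slopes -1.03 and -0.86 have the same sign, so correlation between S and X = correlation between Z and R = 0.45.

correlation between S and X = 0.45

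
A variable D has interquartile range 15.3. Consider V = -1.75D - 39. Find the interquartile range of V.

Under V = aD + b, IQR(V) = |a|·IQR(D) = |-1.75|·15.3 = 26.775 (shifts cancel; spread scales by |a|).

IQR(V) = 26.775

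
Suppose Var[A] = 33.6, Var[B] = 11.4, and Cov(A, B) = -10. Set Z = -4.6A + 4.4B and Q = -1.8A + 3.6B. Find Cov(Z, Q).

Cov(Z, Q) = 703.584

By bilinearity, Cov(Z, Q) = ac·Var[A] + bd·Var[B] + (ad+bc)·Cov(A, B), with a=-4.6, b=4.4, c=-1.8, d=3.6.
ac·Var[A] = (-4.6)·(-1.8)·33.6 = 278.208
bd·Var[B] = 4.4·3.6·11.4 = 180.576
(ad+bc)·Cov(A, B) = (-24.48)·(-10) = 244.8
Cov(Z, Q) = 278.208 + 180.576 + 244.8 = 703.584.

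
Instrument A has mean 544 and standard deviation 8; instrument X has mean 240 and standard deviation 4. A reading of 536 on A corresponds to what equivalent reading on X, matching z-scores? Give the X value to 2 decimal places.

z = (536 − 544)/8 = -1.
X = 240 + z·4 = 240 + (536 − 544)·4/8 = 236.00.

X = 236.00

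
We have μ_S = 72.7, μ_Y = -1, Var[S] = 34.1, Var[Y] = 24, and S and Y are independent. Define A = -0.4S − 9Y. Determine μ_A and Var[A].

μ_A = -20.08, Var[A] = 1949.456

μ_A = (-0.4)·μ_S + (-9)·μ_Y = (-0.4)·72.7 + (-9)·(-1) = -20.08.
Var[A] = a²·Var[S] + b²·Var[Y] + 2ab·Cov[S, Y] with a = -0.4, b = -9.
Independence gives Cov[S, Y] = 0.
= (-0.4)²·34.1 + (-9)²·24 + 2·(-0.4)·(-9)·0
= 5.456 + 1944 + 0 = 1949.456.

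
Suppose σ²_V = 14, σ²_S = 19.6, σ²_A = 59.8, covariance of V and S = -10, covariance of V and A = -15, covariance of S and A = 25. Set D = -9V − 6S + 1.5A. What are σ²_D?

σ²_D = a²·σ²_V + b²·σ²_S + c²·σ²_A + 2ab·covariance of V and S + 2ac·covariance of V and A + 2bc·covariance of S and A, with a = -9, b = -6, c = 1.5.
= 1134 + 705.6 + 134.55 + (-1080) + 405 + (-450)
= 849.15.

σ²_D = 849.15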